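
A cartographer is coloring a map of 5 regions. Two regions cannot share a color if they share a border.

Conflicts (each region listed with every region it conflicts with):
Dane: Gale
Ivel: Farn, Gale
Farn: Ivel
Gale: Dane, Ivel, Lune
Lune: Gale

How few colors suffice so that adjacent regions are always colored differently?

2

Ivel and Farn conflict, so at least 2 colors are needed.
2 colors suffice: color 1 → {Farn, Gale}; color 2 → {Dane, Ivel, Lune}. Every pair that conflicts lands in different colors.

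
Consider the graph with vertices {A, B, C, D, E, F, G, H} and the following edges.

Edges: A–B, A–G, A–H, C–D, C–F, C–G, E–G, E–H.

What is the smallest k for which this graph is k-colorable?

C and D are adjacent, so at least 2 colors are needed.
A valid assignment using 2 colors: A=1, B=2, C=1, D=2, E=1, F=2, G=2, H=2. No two adjacent vertices share a color.

2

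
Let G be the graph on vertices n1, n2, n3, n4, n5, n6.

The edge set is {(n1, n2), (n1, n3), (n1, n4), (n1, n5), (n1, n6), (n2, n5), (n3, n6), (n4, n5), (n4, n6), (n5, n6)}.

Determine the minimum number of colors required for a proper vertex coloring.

n1, n4, n5, n6 are mutually adjacent (a clique of size 4), so at least 4 colors are needed.
4 colors suffice: color 1 → {n1}; color 2 → {n3, n5}; color 3 → {n2, n6}; color 4 → {n4}. No two adjacent vertices share a color.

4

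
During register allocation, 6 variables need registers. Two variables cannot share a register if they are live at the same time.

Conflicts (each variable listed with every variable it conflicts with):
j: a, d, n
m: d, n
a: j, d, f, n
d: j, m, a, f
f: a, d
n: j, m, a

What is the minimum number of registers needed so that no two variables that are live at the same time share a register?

3

a, d, f pairwise conflict, so at least 3 registers are needed.
3 registers suffice: j=3, m=2, a=2, d=1, f=3, n=1. Each listed conflict is separated.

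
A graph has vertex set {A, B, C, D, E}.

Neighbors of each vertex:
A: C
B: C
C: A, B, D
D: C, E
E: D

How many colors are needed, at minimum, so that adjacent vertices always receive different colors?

D and E are adjacent, so at least 2 colors are needed.
2 colors suffice: color red → {C, E}; color blue → {A, B, D}. Every edge joins two different colors.

2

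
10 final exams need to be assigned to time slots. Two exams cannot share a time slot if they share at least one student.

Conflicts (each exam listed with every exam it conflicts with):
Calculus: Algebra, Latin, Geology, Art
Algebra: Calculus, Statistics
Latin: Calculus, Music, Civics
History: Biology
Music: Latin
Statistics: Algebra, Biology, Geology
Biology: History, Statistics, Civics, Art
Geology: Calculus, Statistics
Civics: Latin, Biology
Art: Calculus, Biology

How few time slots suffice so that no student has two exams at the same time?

The cycle Calculus-Latin-Civics-Biology-Art-Calculus has odd length 5, so it cannot be 2-colored; at least 3 time slots are needed.
3 time slots suffice: time slot 1 → {Calculus, Music, Biology}; time slot 2 → {Latin, History, Statistics, Art}; time slot 3 → {Algebra, Geology, Civics}. No two conflicting exams share a time slot.

3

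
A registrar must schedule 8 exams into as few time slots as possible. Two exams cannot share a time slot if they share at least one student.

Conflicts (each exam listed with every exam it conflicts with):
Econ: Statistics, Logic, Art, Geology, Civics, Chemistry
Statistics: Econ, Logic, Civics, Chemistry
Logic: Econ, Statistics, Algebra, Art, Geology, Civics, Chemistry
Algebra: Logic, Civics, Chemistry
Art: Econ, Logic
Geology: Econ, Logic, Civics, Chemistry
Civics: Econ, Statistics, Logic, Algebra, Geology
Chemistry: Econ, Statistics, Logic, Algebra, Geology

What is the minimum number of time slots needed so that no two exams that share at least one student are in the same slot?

Econ, Statistics, Logic, Chemistry all conflict with each other, so at least 4 time slots are needed.
4 time slots suffice: time slot 1 → {Logic}; time slot 2 → {Econ, Algebra}; time slot 3 → {Art, Civics, Chemistry}; time slot 4 → {Statistics, Geology}. Every pair that conflicts lands in different time slots.

4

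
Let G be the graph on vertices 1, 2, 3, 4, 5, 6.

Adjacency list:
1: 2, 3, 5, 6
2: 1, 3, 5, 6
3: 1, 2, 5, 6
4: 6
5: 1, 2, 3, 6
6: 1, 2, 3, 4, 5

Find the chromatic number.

5

1, 2, 3, 5, 6 form a clique, so at least 5 colors are needed.
5 colors suffice: color red → {6}; color blue → {3, 4}; color green → {2}; color yellow → {5}; color purple → {1}. No two adjacent vertices share a color.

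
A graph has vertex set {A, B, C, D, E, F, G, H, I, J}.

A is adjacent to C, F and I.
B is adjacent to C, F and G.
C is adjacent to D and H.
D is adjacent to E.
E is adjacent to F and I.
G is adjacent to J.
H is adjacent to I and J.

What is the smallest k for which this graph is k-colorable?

3

The cycle J-G-B-C-H-J has odd length 5, so it cannot be 2-colored; at least 3 colors are needed.
One proper 3-coloring: A=blue, B=blue, C=red, D=green, E=blue, F=red, G=red, H=blue, I=red, J=green. Each edge has distinct colors on its endpoints.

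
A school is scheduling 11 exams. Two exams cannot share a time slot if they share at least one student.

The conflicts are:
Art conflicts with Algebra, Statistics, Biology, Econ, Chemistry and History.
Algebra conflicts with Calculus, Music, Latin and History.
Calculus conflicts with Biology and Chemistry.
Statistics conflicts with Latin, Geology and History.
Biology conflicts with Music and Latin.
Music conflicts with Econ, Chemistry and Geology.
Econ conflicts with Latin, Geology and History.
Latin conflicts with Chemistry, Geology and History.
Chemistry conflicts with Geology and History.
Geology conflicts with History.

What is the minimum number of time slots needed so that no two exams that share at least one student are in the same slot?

Latin, Chemistry, Geology, History pairwise conflict, so at least 4 time slots are needed.
4 time slots suffice: time slot 1 → {Art, Calculus, Music, Latin}; time slot 2 → {Biology, History}; time slot 3 → {Algebra, Geology}; time slot 4 → {Statistics, Econ, Chemistry}. Each listed conflict is separated.

4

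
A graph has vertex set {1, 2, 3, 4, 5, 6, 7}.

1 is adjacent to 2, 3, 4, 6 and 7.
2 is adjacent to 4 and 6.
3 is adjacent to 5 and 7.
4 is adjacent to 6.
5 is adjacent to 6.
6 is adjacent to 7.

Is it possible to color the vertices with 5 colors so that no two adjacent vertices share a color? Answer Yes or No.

The chromatic number is 4. 1, 2, 4, 6 are mutually adjacent (a clique of size 4), so at least 4 colors are needed.
4 colors suffice: 1=a, 2=d, 3=b, 4=c, 5=a, 6=b, 7=c.
Since 5 ≥ 4, a proper 5-coloring certainly exists.

Yes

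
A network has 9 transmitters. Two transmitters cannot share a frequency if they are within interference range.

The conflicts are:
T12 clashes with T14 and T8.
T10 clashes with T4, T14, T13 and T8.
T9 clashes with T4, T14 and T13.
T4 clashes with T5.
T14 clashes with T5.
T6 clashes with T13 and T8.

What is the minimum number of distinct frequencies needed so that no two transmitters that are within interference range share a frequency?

2

T9 and T14 conflict, so at least 2 frequencies are needed.
2 frequencies suffice: T12=2, T10=2, T9=2, T4=1, T14=1, T6=2, T13=1, T5=2, T8=1. Every pair that conflicts lands in different frequencies.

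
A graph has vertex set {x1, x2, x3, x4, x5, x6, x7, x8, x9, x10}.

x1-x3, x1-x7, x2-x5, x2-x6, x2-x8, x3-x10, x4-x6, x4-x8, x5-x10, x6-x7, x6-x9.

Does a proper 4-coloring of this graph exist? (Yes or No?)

Yes

The chromatic number is 3. The cycle x6-x7-x1-x3-x10-x5-x2-x6 has odd length 7, so it cannot be 2-colored; at least 3 colors are needed.
A valid assignment using 3 colors: x1=3, x2=2, x3=1, x4=2, x5=1, x6=1, x7=2, x8=1, x9=2, x10=2.
Since 4 ≥ 3, a proper 4-coloring certainly exists.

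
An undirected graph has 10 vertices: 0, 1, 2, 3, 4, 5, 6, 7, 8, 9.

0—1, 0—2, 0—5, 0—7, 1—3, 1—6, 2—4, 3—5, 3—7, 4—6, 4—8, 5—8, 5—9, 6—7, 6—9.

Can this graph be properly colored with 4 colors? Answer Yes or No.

Yes

The chromatic number is 3. The cycle 6-9-5-3-1-6 has odd length 5, so it cannot be 2-colored; at least 3 colors are needed.
3 colors suffice: 0=blue, 1=green, 2=red, 3=blue, 4=blue, 5=red, 6=red, 7=green, 8=green, 9=blue.
Since 4 ≥ 3, a proper 4-coloring certainly exists.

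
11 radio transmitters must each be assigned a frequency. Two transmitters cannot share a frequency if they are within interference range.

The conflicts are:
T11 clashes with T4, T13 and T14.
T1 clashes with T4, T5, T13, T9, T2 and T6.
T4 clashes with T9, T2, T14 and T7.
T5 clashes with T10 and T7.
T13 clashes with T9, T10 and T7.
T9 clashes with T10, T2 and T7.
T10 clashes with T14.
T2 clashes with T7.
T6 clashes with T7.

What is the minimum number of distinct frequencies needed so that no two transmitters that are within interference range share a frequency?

T4, T9, T2, T7 pairwise conflict, so at least 4 frequencies are needed.
4 frequencies suffice: T11=1, T1=1, T4=2, T5=2, T13=2, T9=3, T10=1, T2=4, T14=3, T6=2, T7=1. Each listed conflict is separated.

4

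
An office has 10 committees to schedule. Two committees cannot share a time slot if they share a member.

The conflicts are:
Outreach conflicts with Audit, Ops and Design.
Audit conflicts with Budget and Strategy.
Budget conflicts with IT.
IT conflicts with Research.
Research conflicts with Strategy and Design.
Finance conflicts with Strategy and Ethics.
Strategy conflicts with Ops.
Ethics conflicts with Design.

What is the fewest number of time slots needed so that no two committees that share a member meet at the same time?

The cycle IT-Budget-Audit-Strategy-Research-IT has odd length 5, so it cannot be 2-colored; at least 3 time slots are needed.
Using 3 time slots: Outreach=3, Audit=2, Budget=1, IT=3, Research=2, Finance=3, Strategy=1, Ops=2, Ethics=2, Design=1. Each listed conflict is separated.

3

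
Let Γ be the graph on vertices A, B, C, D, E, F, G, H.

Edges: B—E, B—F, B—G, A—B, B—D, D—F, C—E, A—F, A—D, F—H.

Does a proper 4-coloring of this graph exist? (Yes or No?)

The chromatic number is 4. A, B, D, F are mutually adjacent (a clique of size 4), so at least 4 colors are needed.
A valid assignment using 4 colors: A=green, B=red, C=red, D=yellow, E=blue, F=blue, G=blue, H=red.
That is already a proper 4-coloring.

Yes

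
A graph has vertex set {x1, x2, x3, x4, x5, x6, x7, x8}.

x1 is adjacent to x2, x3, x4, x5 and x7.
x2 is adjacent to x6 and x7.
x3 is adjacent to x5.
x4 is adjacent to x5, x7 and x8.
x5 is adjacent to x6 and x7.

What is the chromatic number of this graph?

4

x1, x4, x5, x7 are mutually adjacent (a clique of size 4), so at least 4 colors are needed.
4 colors suffice: color 1 → {x1, x6, x8}; color 2 → {x2, x5}; color 3 → {x3, x4}; color 4 → {x7}. No two adjacent vertices share a color.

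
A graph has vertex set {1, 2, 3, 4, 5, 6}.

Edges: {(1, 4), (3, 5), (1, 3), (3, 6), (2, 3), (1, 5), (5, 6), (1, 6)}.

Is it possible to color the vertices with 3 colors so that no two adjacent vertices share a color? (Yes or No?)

No

1, 3, 5, 6 are mutually adjacent (a clique of size 4), so at least 4 colors are needed.
So 3 colors are not enough.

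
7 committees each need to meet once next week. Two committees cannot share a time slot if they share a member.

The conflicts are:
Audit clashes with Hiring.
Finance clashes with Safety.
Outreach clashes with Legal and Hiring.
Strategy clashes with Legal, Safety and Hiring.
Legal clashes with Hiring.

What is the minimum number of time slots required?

3

Outreach, Legal, Hiring all conflict with each other, so at least 3 time slots are needed.
3 time slots suffice: time slot 1 → {Safety, Hiring}; time slot 2 → {Audit, Finance, Outreach, Strategy}; time slot 3 → {Legal}. No two conflicting committees share a time slot.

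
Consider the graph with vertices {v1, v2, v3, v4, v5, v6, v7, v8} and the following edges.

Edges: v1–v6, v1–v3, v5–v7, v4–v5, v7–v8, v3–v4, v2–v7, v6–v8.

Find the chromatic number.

The cycle v4-v3-v1-v6-v8-v7-v5-v4 has odd length 7, so it cannot be 2-colored; at least 3 colors are needed.
A valid assignment using 3 colors: v1=2, v2=2, v3=1, v4=2, v5=3, v6=1, v7=1, v8=2. Every edge joins two different colors.

3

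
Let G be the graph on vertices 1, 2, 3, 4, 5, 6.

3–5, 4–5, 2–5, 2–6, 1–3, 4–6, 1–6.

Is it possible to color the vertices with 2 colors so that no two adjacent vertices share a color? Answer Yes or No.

No

The cycle 1-6-4-5-3-1 has odd length 5, so it cannot be 2-colored; at least 3 colors are needed.
So 2 colors are not enough.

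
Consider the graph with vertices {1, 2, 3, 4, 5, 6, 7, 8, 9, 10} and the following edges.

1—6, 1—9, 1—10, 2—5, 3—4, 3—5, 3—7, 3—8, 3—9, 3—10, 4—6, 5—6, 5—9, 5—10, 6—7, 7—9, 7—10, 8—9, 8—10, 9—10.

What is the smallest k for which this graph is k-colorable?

3, 7, 9, 10 are mutually adjacent (a clique of size 4), so at least 4 colors are needed.
4 colors suffice: color red → {2, 3, 6}; color blue → {4, 9}; color green → {10}; color yellow → {1, 5, 7, 8}. No two adjacent vertices share a color.

4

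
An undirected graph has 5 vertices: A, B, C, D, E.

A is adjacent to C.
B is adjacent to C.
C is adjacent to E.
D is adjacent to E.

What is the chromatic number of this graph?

2

A and C are adjacent, so at least 2 colors are needed.
A valid assignment using 2 colors: A=2, B=2, C=1, D=1, E=2. No two adjacent vertices share a color.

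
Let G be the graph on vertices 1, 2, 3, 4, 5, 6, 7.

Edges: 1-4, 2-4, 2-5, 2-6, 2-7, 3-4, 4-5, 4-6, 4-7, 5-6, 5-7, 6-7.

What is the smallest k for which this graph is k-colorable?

5

2, 4, 5, 6, 7 form a clique, so at least 5 colors are needed.
5 colors suffice: color red → {4}; color blue → {1, 3, 5}; color green → {7}; color yellow → {6}; color purple → {2}. No two adjacent vertices share a color.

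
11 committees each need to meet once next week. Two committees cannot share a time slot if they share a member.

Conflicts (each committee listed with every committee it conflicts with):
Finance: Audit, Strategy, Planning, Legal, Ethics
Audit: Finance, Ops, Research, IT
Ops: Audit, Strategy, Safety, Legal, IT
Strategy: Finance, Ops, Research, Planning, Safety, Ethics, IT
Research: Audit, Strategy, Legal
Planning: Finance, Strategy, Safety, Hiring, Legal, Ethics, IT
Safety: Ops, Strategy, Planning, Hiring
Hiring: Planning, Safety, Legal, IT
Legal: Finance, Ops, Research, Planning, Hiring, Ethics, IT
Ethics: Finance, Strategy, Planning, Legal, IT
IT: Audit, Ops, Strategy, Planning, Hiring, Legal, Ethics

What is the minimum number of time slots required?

Planning, Hiring, Legal, IT all conflict with each other, so at least 4 time slots are needed.
4 time slots suffice: time slot 1 → {Audit, Strategy, Legal}; time slot 2 → {Finance, Research, Safety, IT}; time slot 3 → {Ops, Planning}; time slot 4 → {Hiring, Ethics}. No two conflicting committees share a time slot.

4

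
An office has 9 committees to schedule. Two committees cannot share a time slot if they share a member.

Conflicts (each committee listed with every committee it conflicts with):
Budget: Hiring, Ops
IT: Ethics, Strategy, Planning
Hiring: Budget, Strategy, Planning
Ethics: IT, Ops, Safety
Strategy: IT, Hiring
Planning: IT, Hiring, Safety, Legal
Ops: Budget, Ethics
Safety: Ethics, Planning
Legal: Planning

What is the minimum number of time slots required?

IT and Strategy conflict, so at least 2 time slots are needed.
2 time slots suffice: time slot 1 → {Budget, Ethics, Strategy, Planning}; time slot 2 → {IT, Hiring, Ops, Safety, Legal}. No two conflicting committees share a time slot.

2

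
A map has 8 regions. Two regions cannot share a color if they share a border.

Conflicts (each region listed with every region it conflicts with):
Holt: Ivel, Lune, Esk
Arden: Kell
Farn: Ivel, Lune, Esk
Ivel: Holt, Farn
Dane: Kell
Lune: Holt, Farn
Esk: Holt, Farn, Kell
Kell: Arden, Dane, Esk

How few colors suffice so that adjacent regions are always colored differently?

Holt and Esk conflict, so at least 2 colors are needed.
2 colors suffice: Holt=2, Arden=1, Farn=2, Ivel=1, Dane=1, Lune=1, Esk=1, Kell=2. Every pair that conflicts lands in different colors.

2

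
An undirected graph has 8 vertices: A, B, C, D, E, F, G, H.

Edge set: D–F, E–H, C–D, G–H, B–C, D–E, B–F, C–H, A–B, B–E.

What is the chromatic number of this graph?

G and H are adjacent, so at least 2 colors are needed.
One proper 2-coloring: A=2, B=1, C=2, D=1, E=2, F=2, G=2, H=1. Each edge has distinct colors on its endpoints.

2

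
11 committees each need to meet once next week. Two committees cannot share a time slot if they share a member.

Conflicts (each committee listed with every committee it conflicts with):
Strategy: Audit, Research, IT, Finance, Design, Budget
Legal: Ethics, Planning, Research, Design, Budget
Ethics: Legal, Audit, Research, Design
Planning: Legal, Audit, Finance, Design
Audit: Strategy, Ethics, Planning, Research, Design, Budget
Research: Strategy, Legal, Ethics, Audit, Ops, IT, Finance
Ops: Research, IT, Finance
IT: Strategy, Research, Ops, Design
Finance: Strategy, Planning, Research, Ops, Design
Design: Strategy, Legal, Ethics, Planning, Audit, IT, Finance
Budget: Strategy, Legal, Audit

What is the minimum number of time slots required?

3

Research, Ops, IT all conflict with each other, so at least 3 time slots are needed.
3 time slots suffice: time slot 1 → {Research, Design, Budget}; time slot 2 → {Legal, Audit, IT, Finance}; time slot 3 → {Strategy, Ethics, Planning, Ops}. Every pair that conflicts lands in different time slots.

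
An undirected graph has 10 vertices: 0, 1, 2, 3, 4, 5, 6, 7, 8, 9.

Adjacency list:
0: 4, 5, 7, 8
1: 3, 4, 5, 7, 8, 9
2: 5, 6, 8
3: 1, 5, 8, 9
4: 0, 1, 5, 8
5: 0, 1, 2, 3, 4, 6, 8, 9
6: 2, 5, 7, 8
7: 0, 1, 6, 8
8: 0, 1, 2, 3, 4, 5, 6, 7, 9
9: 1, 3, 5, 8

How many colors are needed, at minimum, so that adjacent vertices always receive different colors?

5

1, 3, 5, 8, 9 are mutually adjacent (a clique of size 5), so at least 5 colors are needed.
5 colors suffice: color red → {8}; color blue → {5, 7}; color green → {0, 1, 6}; color yellow → {2, 4, 9}; color purple → {3}. Every edge joins two different colors.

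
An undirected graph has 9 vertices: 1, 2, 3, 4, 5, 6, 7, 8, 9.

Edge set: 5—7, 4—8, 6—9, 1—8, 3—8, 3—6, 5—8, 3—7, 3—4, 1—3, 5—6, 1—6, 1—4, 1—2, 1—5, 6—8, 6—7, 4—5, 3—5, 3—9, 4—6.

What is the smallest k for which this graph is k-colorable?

1, 3, 4, 5, 6, 8 are mutually adjacent (a clique of size 6), so at least 6 colors are needed.
6 colors suffice: color red → {2, 3}; color blue → {6}; color green → {1, 7, 9}; color yellow → {5}; color purple → {4}; color orange → {8}. No two adjacent vertices share a color.

6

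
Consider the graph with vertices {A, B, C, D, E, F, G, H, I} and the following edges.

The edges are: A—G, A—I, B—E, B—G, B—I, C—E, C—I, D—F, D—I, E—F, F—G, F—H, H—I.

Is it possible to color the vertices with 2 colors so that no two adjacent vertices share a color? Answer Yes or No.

The cycle G-F-D-I-B-G has odd length 5, so it cannot be 2-colored; at least 3 colors are needed.
So 2 colors are not enough.

No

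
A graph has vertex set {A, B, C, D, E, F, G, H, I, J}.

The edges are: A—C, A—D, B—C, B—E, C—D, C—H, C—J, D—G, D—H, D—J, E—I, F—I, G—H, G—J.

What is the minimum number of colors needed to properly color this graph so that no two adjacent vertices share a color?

3

C, D, J are mutually adjacent, so at least 3 colors are needed.
3 colors suffice: color 1 → {C, G, I}; color 2 → {B, D, F}; color 3 → {A, E, H, J}. No two adjacent vertices share a color.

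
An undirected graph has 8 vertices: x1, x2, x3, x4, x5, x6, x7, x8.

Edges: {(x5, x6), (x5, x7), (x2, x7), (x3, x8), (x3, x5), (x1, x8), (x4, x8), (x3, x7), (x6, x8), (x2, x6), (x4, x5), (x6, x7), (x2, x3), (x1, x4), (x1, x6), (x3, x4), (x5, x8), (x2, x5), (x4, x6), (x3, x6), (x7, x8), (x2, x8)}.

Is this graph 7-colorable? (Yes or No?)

The chromatic number is 6. x2, x3, x5, x6, x7, x8 are mutually adjacent (a clique of size 6), so at least 6 colors are needed.
A valid assignment using 6 colors: x1=3, x2=6, x3=3, x4=5, x5=4, x6=2, x7=5, x8=1.
Since 7 ≥ 6, a proper 7-coloring certainly exists.

Yes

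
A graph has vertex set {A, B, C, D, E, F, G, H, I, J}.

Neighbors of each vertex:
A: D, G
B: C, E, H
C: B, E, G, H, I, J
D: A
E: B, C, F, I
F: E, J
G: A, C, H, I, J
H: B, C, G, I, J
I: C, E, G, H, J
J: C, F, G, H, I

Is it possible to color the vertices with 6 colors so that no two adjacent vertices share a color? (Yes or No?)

Yes

The chromatic number is 5. C, G, H, I, J are pairwise adjacent (a clique of size 5), so at least 5 colors are needed.
5 colors suffice: color 1 → {A, C, F}; color 2 → {B, D, I}; color 3 → {E, J}; color 4 → {H}; color 5 → {G}.
Since 6 ≥ 5, a proper 6-coloring certainly exists.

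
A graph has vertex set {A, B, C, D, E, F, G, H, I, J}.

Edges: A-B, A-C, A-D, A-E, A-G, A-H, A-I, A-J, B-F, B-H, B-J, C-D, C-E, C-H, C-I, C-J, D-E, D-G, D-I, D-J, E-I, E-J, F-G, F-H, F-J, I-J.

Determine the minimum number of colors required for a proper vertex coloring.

A, C, D, E, I, J are mutually adjacent (a clique of size 6), so at least 6 colors are needed.
One proper 6-coloring: A=1, B=3, C=4, D=3, E=6, F=1, G=2, H=2, I=5, J=2. Each edge has distinct colors on its endpoints.

6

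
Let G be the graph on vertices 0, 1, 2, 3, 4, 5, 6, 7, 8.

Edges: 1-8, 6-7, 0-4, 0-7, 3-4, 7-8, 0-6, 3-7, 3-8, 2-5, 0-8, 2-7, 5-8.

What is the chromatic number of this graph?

3

3, 7, 8 form a triangle, so at least 3 colors are needed.
3 colors suffice: color a → {1, 4, 5, 7}; color b → {2, 6, 8}; color c → {0, 3}. Every edge joins two different colors.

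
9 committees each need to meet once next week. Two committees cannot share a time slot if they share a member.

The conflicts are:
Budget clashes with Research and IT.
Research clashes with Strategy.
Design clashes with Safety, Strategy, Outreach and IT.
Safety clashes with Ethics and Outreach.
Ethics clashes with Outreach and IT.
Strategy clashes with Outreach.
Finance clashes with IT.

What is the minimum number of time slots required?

3

Design, Strategy, Outreach pairwise conflict, so at least 3 time slots are needed.
A valid assignment using 3 time slots: Budget=2, Research=1, Design=2, Safety=3, Ethics=2, Strategy=3, Finance=2, Outreach=1, IT=1. Each listed conflict is separated.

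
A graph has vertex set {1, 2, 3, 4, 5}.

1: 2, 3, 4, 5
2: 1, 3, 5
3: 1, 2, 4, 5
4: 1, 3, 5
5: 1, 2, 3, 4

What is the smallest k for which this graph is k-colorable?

4

1, 3, 4, 5 are pairwise adjacent (a clique of size 4), so at least 4 colors are needed.
4 colors suffice: 1=green, 2=yellow, 3=red, 4=yellow, 5=blue. Every edge joins two different colors.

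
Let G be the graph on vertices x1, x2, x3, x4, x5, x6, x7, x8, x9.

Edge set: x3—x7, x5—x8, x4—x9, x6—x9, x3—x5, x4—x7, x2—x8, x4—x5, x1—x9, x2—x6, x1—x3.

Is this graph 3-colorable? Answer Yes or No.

The chromatic number is 3. The cycle x3-x1-x9-x4-x5-x3 has odd length 5, so it cannot be 2-colored; at least 3 colors are needed.
One proper 3-coloring: x1=3, x2=1, x3=2, x4=2, x5=1, x6=2, x7=1, x8=2, x9=1.
That is already a proper 3-coloring.

Yes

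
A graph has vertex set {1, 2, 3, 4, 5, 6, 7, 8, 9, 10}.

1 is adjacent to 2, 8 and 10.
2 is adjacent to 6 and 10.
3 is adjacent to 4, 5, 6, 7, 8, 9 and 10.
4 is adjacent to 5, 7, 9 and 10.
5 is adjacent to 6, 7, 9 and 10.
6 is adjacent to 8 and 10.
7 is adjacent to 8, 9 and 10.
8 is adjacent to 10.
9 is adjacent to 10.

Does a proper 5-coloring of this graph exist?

3, 4, 5, 7, 9, 10 are mutually adjacent (a clique of size 6), so at least 6 colors are needed.
So 5 colors are not enough.

No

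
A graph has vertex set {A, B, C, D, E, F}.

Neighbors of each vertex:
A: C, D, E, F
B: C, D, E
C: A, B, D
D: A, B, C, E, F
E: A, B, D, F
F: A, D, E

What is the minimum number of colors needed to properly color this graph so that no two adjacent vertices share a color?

A, D, E, F are mutually adjacent (a clique of size 4), so at least 4 colors are needed.
4 colors suffice: color 1 → {D}; color 2 → {A, B}; color 3 → {C, E}; color 4 → {F}. No two adjacent vertices share a color.

4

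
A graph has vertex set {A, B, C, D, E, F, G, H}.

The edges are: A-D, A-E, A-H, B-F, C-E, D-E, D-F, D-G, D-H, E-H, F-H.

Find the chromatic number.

4

A, D, E, H are pairwise adjacent (a clique of size 4), so at least 4 colors are needed.
4 colors suffice: color red → {B, C, D}; color blue → {E, F, G}; color green → {H}; color yellow → {A}. No two adjacent vertices share a color.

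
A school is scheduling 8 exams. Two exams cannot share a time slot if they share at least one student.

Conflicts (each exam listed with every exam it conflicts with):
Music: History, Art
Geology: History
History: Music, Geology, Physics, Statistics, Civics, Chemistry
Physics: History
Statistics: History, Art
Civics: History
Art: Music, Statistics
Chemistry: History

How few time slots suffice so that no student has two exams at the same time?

2

History and Civics conflict, so at least 2 time slots are needed.
2 time slots suffice: Music=2, Geology=2, History=1, Physics=2, Statistics=2, Civics=2, Art=1, Chemistry=2. Every pair that conflicts lands in different time slots.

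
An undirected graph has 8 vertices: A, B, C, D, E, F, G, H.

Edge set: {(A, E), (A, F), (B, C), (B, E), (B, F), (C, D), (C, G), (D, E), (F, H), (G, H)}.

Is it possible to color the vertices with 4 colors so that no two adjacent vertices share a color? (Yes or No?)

Yes

The chromatic number is 3. The cycle H-F-B-C-G-H has odd length 5, so it cannot be 2-colored; at least 3 colors are needed.
A valid assignment using 3 colors: A=1, B=1, C=2, D=1, E=2, F=2, G=3, H=1.
Since 4 ≥ 3, a proper 4-coloring certainly exists.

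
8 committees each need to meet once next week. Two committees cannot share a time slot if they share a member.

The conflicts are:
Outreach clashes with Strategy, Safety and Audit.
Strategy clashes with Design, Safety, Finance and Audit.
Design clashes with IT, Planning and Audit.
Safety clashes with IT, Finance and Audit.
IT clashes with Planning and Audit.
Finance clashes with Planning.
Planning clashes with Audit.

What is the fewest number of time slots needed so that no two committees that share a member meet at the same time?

4

Outreach, Strategy, Safety, Audit all conflict with each other, so at least 4 time slots are needed.
Using 4 time slots: Outreach=4, Strategy=3, Design=2, Safety=2, IT=3, Finance=1, Planning=4, Audit=1. Every pair that conflicts lands in different time slots.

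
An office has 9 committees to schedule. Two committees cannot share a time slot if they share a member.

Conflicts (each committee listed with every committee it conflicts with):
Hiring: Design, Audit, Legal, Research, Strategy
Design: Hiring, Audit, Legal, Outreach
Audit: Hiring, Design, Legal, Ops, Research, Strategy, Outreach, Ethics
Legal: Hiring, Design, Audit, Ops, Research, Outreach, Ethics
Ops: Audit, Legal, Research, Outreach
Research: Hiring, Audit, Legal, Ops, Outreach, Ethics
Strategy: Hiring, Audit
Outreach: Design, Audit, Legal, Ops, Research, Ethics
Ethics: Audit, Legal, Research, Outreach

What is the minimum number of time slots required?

Audit, Legal, Ops, Research, Outreach all conflict with each other, so at least 5 time slots are needed.
Using 5 time slots: Hiring=4, Design=3, Audit=1, Legal=2, Ops=5, Research=3, Strategy=2, Outreach=4, Ethics=5. No two conflicting committees share a time slot.

5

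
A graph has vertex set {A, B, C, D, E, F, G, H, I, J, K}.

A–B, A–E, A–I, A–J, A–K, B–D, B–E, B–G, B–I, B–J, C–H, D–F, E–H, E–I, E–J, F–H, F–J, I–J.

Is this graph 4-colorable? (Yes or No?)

A, B, E, I, J are pairwise adjacent (a clique of size 5), so at least 5 colors are needed.
So 4 colors are not enough.

No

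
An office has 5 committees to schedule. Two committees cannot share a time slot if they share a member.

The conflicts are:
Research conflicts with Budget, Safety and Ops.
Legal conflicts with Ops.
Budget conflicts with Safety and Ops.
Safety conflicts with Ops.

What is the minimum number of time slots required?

Research, Budget, Safety, Ops all conflict with each other, so at least 4 time slots are needed.
4 time slots suffice: Research=2, Legal=2, Budget=4, Safety=3, Ops=1. Every pair that conflicts lands in different time slots.

4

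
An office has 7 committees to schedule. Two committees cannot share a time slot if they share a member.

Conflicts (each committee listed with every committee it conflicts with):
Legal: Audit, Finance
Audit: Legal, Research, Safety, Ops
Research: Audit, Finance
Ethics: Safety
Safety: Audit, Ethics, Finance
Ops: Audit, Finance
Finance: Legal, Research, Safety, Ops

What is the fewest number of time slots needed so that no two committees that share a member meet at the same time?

2

Ops and Finance conflict, so at least 2 time slots are needed.
2 time slots suffice: time slot 1 → {Audit, Ethics, Finance}; time slot 2 → {Legal, Research, Safety, Ops}. No two conflicting committees share a time slot.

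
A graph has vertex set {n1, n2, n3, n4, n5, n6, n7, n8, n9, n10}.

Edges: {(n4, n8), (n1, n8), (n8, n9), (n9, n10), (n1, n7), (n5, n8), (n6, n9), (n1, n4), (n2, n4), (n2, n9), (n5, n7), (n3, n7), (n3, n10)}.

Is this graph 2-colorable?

No

n1, n4, n8 are mutually adjacent, so at least 3 colors are needed.
So 2 colors are not enough.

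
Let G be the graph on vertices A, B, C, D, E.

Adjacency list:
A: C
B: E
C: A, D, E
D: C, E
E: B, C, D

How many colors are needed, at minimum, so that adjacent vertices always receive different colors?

3

C, D, E are mutually adjacent, so at least 3 colors are needed.
One proper 3-coloring: A=2, B=1, C=1, D=3, E=2. Every edge joins two different colors.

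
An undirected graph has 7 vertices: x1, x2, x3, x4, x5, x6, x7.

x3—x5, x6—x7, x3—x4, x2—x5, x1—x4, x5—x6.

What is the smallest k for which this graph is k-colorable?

x3 and x4 are adjacent, so at least 2 colors are needed.
2 colors suffice: color red → {x4, x5, x7}; color blue → {x1, x2, x3, x6}. Every edge joins two different colors.

2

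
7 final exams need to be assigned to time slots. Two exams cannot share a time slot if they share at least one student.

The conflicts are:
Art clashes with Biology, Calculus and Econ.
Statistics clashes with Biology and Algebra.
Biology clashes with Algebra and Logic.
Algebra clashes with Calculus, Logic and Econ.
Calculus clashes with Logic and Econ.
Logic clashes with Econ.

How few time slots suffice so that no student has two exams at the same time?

Algebra, Calculus, Logic, Econ are mutually in conflict, so at least 4 time slots are needed.
Using 4 time slots: Art=1, Statistics=3, Biology=2, Algebra=1, Calculus=3, Logic=4, Econ=2. No two conflicting exams share a time slot.

4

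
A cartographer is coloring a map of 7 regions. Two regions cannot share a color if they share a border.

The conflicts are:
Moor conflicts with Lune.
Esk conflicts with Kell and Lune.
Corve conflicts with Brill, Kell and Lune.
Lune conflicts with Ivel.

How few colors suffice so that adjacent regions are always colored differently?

Corve and Kell conflict, so at least 2 colors are needed.
2 colors suffice: color 1 → {Brill, Kell, Lune}; color 2 → {Moor, Esk, Corve, Ivel}. No two conflicting regions share a color.

2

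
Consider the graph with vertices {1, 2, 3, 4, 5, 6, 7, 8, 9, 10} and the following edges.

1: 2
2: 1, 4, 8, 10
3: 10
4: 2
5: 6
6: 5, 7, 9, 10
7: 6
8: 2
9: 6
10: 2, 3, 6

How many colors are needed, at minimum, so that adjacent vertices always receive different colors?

2

2 and 10 are adjacent, so at least 2 colors are needed.
2 colors suffice: 1=b, 2=a, 3=a, 4=b, 5=b, 6=a, 7=b, 8=b, 9=b, 10=b. Every edge joins two different colors.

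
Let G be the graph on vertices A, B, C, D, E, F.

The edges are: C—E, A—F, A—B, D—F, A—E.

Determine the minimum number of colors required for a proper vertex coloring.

2

A and E are adjacent, so at least 2 colors are needed.
2 colors suffice: A=red, B=blue, C=red, D=red, E=blue, F=blue. Each edge has distinct colors on its endpoints.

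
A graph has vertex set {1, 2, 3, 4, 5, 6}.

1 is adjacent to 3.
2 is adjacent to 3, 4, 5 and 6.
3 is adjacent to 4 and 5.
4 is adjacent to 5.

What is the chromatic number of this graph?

4

2, 3, 4, 5 form a clique, so at least 4 colors are needed.
4 colors suffice: color a → {1, 2}; color b → {3, 6}; color c → {4}; color d → {5}. No two adjacent vertices share a color.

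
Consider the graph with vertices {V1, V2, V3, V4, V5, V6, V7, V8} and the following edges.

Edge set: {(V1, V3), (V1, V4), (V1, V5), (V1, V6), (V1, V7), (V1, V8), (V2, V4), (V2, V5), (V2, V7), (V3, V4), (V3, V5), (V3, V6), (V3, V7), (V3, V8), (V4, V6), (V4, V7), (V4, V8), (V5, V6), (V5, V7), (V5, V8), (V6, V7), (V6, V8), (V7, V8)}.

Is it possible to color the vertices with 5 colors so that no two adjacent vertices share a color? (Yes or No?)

V1, V3, V5, V6, V7, V8 form a clique, so at least 6 colors are needed.
So 5 colors are not enough.

No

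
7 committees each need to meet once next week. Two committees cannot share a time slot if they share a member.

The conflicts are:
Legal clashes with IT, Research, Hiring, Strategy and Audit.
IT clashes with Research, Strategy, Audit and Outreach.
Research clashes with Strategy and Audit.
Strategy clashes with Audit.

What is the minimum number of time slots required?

Legal, IT, Research, Strategy, Audit are mutually in conflict, so at least 5 time slots are needed.
5 time slots suffice: time slot 1 → {IT, Hiring}; time slot 2 → {Legal, Outreach}; time slot 3 → {Audit}; time slot 4 → {Research}; time slot 5 → {Strategy}. No two conflicting committees share a time slot.

5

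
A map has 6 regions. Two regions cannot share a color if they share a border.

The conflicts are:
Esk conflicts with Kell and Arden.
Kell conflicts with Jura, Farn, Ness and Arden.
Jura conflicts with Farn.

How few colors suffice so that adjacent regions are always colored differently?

3

Kell, Jura, Farn are mutually in conflict, so at least 3 colors are needed.
3 colors suffice: color 1 → {Kell}; color 2 → {Farn, Ness, Arden}; color 3 → {Esk, Jura}. Every pair that conflicts lands in different colors.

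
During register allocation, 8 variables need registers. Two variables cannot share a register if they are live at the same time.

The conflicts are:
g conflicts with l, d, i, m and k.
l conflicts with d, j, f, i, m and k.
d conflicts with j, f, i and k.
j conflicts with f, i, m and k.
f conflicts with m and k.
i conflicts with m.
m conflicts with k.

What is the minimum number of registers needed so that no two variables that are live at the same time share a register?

l, d, j, f, k pairwise conflict, so at least 5 registers are needed.
A valid assignment using 5 registers: g=4, l=1, d=2, j=4, f=5, i=3, m=2, k=3. Each listed conflict is separated.

5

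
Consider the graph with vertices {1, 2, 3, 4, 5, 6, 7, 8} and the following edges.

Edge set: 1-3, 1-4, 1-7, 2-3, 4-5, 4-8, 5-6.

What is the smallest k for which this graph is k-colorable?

2

4 and 5 are adjacent, so at least 2 colors are needed.
2 colors suffice: color a → {3, 4, 6, 7}; color b → {1, 2, 5, 8}. Each edge has distinct colors on its endpoints.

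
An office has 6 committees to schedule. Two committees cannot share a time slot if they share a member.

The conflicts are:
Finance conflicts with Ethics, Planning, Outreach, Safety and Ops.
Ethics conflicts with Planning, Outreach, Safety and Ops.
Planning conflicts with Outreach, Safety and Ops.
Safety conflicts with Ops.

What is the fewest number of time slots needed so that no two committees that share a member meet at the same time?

5

Finance, Ethics, Planning, Safety, Ops are mutually in conflict, so at least 5 time slots are needed.
Using 5 time slots: Finance=2, Ethics=1, Planning=3, Outreach=4, Safety=5, Ops=4. Every pair that conflicts lands in different time slots.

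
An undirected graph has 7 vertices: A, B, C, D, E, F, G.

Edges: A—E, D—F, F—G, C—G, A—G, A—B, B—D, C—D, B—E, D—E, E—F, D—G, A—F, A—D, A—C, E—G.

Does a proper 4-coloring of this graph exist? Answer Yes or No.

A, D, E, F, G are mutually adjacent (a clique of size 5), so at least 5 colors are needed.
So 4 colors are not enough.

No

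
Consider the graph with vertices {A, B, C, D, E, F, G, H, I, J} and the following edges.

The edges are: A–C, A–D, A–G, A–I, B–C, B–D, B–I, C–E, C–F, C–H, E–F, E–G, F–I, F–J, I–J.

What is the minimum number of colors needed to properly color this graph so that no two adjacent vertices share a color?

3

F, I, J form a triangle, so at least 3 colors are needed.
3 colors suffice: A=2, B=2, C=1, D=1, E=3, F=2, G=1, H=2, I=1, J=3. Every edge joins two different colors.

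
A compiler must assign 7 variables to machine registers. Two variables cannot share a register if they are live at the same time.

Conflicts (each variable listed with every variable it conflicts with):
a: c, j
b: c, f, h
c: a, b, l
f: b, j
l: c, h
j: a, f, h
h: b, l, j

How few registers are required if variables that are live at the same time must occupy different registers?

The cycle b-c-a-j-f-b has odd length 5, so it cannot be 2-colored; at least 3 registers are needed.
3 registers suffice: a=2, b=2, c=1, f=3, l=2, j=1, h=3. Each listed conflict is separated.

3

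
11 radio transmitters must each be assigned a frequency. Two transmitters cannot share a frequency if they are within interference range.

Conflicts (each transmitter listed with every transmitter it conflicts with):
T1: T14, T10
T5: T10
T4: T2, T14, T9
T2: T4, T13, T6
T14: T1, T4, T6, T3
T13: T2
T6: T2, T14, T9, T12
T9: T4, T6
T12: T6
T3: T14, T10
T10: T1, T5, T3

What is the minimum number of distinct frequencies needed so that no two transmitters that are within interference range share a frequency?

T14 and T3 conflict, so at least 2 frequencies are needed.
2 frequencies suffice: frequency 1 → {T2, T14, T9, T12, T10}; frequency 2 → {T1, T5, T4, T13, T6, T3}. Each listed conflict is separated.

2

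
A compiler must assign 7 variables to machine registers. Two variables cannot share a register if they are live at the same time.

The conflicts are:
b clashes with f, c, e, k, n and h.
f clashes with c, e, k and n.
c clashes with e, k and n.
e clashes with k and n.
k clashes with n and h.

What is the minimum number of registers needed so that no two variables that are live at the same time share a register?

6

b, f, c, e, k, n are mutually in conflict, so at least 6 registers are needed.
A valid assignment using 6 registers: b=2, f=4, c=5, e=3, k=1, n=6, h=3. Each listed conflict is separated.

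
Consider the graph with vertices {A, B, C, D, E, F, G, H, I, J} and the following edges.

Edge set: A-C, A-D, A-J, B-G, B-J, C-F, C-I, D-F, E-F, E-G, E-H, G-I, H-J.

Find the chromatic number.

The cycle E-F-C-I-G-E has odd length 5, so it cannot be 2-colored; at least 3 colors are needed.
A valid assignment using 3 colors: A=red, B=green, C=blue, D=blue, E=blue, F=red, G=red, H=red, I=green, J=blue. Every edge joins two different colors.

3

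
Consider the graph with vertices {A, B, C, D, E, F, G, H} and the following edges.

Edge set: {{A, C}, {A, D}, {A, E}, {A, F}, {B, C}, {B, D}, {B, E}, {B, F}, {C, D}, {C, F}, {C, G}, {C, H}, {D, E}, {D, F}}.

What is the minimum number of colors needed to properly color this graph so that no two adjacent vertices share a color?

B, C, D, F are mutually adjacent (a clique of size 4), so at least 4 colors are needed.
4 colors suffice: A=3, B=3, C=1, D=2, E=1, F=4, G=2, H=2. Every edge joins two different colors.

4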